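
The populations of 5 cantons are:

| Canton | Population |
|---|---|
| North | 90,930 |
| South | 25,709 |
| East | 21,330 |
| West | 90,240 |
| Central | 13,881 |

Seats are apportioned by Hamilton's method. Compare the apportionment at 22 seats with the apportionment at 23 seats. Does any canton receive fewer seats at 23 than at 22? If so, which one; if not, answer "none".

At 22 seats: North 8, South 3, East 2, West 8, Central 1.
At 23 seats: North 9, South 2, East 2, West 9, Central 1.
South drops from 3 to 2.

South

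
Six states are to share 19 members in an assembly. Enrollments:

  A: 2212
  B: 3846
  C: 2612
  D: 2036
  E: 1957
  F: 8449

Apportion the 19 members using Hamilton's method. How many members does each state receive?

Total 21112; standard divisor 21112/19 ≈ 1111.158.
Standard quotas: A 1.9907, B 3.4613, C 2.3507, D 1.8323, E 1.7612, F 7.6038.
Lower quotas: A 1, B 3, C 2, D 1, E 1, F 7 (sum 15, leaving 4 seats).
Remainders in descending order: A 0.9907, D 0.8323, E 0.7612, F 0.6038, B 0.4613, C 0.3507.
Largest remainders: A, D, E, F receive the extra seats.

A: 2; B: 3; C: 2; D: 2; E: 2; F: 8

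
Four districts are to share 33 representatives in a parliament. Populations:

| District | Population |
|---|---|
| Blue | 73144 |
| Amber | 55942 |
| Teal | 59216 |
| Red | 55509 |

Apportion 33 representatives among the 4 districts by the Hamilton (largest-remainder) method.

The standard divisor is 243811/33 ≈ 7388.212.
Standard quotas: Blue 9.9001, Amber 7.5718, Teal 8.0149, Red 7.5132.
Lower quotas: Blue 9, Amber 7, Teal 8, Red 7 (sum 31, leaving 2 seats).
Remainders in descending order: Blue 0.9001, Amber 0.5718, Red 0.5132, Teal 0.0149.
Largest remainders: Blue, Amber receive the extra seats.

Blue 10, Amber 8, Teal 8, Red 7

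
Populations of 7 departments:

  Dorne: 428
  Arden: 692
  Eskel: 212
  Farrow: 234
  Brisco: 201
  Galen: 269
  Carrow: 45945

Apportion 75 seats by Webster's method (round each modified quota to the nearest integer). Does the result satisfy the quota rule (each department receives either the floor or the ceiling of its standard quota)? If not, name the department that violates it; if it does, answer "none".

Carrow

Standard quotas: Dorne 0.669, Arden 1.082, Eskel 0.331, Farrow 0.366, Brisco 0.314, Galen 0.420, Carrow 71.817.
Webster allocation: Dorne 1, Arden 1, Eskel 0, Farrow 0, Brisco 0, Galen 0, Carrow 73.
Carrow has quota 71.817 (lower 71, upper 72) but receives 73 — outside the quota interval.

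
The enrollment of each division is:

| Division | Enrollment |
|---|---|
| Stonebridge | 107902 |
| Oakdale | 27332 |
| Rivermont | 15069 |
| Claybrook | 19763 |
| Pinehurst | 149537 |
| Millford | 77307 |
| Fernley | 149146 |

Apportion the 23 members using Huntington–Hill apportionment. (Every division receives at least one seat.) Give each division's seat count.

Stonebridge 5; Oakdale 1; Rivermont 1; Claybrook 1; Pinehurst 6; Millford 3; Fernley 6

With divisor 23601: modified quotas Stonebridge 4.572, Oakdale 1.158, Rivermont 0.638, Claybrook 0.837, Pinehurst 6.336, Millford 3.276, Fernley 6.319.
Geometric-mean thresholds: Stonebridge √(4·5)=4.472, Oakdale √(1·2)=1.414, Rivermont (min 1), Claybrook (min 1), Pinehurst √(6·7)=6.481, Millford √(3·4)=3.464, Fernley √(6·7)=6.481.
Each quota rounded against its threshold gives Stonebridge 5, Oakdale 1, Rivermont 1, Claybrook 1, Pinehurst 6, Millford 3, Fernley 6 (total 23).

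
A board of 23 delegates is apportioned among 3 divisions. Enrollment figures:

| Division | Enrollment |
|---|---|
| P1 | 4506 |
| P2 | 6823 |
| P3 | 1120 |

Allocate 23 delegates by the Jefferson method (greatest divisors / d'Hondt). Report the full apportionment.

Standard divisor 12449/23 ≈ 541.261; standard quotas: P1 8.325, P2 12.606, P3 2.069.
Rounding down gives 8, 12, 2 = 22 seats, so the divisor must be adjusted.
With modified divisor 510: modified quotas P1 8.835, P2 13.378, P3 2.196.
Rounding down: P1 8, P2 13, P3 2 (total 23).

P1 8; P2 13; P3 2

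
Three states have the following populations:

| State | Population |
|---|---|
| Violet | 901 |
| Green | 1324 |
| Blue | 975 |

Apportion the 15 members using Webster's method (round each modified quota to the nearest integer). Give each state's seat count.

Violet 4, Green 6, Blue 5

Standard divisor 3200/15 ≈ 213.333; standard quotas: Violet 4.223, Green 6.206, Blue 4.570.
Rounding to the nearest integer gives Violet 4, Green 6, Blue 5 — total 15, matching the house size, so no adjustment is needed.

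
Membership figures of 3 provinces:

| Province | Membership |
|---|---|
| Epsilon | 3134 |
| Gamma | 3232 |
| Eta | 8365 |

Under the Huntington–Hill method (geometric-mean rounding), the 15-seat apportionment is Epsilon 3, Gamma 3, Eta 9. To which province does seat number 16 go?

Priority for the next seat is population ÷ (√(s·(s+1))).
Priorities: Epsilon 904.708, Gamma 932.998, Eta 881.748.
Highest priority: Gamma.

Gamma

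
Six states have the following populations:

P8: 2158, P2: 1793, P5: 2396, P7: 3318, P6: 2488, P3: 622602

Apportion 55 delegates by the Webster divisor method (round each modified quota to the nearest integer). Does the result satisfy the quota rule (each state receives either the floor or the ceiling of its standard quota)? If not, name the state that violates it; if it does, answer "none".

Standard quotas: P8 0.187, P2 0.155, P5 0.208, P7 0.287, P6 0.216, P3 53.947.
Webster allocation: P8 0, P2 0, P5 0, P7 0, P6 0, P3 55.
P3 has quota 53.947 (lower 53, upper 54) but receives 55 — outside the quota interval.

P3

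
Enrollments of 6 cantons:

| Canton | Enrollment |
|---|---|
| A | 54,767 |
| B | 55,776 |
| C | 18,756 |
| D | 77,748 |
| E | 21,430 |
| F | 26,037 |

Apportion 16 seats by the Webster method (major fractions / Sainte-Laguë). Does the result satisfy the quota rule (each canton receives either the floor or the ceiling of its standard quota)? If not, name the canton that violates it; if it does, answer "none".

none

Standard quotas: A 3.443, B 3.506, C 1.179, D 4.888, E 1.347, F 1.637.
Webster allocation: A 3, B 4, C 1, D 5, E 1, F 2.
Every allocation lies between the lower and upper quota.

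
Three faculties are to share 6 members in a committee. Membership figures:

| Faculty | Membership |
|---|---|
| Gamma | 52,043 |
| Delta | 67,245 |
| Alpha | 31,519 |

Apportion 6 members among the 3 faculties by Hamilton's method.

Gamma 2, Delta 3, Alpha 1

Standard divisor: 150807 ÷ 6 ≈ 25134.5.
Standard quotas: Gamma 2.0706, Delta 2.6754, Alpha 1.2540.
Lower quotas: Gamma 2, Delta 2, Alpha 1 (sum 5, leaving 1 seat).
Remainders in descending order: Delta 0.6754, Alpha 0.2540, Gamma 0.0706.
Largest remainder: Delta receives the extra seat.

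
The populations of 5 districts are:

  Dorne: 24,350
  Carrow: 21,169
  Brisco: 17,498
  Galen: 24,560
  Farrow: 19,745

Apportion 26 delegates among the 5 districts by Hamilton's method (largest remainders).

Dorne 6, Carrow 5, Brisco 4, Galen 6, Farrow 5

The standard divisor is 107322/26 ≈ 4127.769.
Standard quotas: Dorne 5.8991, Carrow 5.1284, Brisco 4.2391, Galen 5.9499, Farrow 4.7835.
Lower quotas: Dorne 5, Carrow 5, Brisco 4, Galen 5, Farrow 4 (sum 23, leaving 3 seats).
Remainders in descending order: Galen 0.9499, Dorne 0.8991, Farrow 0.7835, Brisco 0.2391, Carrow 0.1284.
The surplus seats go to Galen, Dorne, Farrow.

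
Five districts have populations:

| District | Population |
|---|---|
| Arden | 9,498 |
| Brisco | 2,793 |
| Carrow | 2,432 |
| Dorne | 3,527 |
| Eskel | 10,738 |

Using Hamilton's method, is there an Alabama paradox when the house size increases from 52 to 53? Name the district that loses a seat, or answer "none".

At 52 seats: Arden 17, Brisco 5, Carrow 5, Dorne 6, Eskel 19.
At 53 seats: Arden 17, Brisco 5, Carrow 4, Dorne 7, Eskel 20.
Carrow drops from 5 to 4.

Carrow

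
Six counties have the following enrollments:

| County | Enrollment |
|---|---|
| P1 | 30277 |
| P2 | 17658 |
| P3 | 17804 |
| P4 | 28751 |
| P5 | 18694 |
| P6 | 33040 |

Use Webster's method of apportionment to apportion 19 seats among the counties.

Standard divisor 146224/19 ≈ 7696; standard quotas: P1 3.934, P2 2.294, P3 2.313, P4 3.736, P5 2.429, P6 4.293.
Rounding to the nearest integer gives 4, 2, 2, 4, 2, 4 = 18 seats, so the divisor must be adjusted.
With modified divisor 7400: modified quotas P1 4.091, P2 2.386, P3 2.406, P4 3.885, P5 2.526, P6 4.465.
Rounding to the nearest integer: P1 4, P2 2, P3 2, P4 4, P5 3, P6 4 (total 19).

P1 4; P2 2; P3 2; P4 4; P5 3; P6 4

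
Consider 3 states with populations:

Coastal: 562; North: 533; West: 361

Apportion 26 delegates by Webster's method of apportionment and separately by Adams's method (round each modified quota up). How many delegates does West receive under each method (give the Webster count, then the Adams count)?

Webster: Coastal 10, North 10, West 6.
Adams: Coastal 10, North 9, West 7.
West gets 6 under Webster and 7 under Adams.

6 and 7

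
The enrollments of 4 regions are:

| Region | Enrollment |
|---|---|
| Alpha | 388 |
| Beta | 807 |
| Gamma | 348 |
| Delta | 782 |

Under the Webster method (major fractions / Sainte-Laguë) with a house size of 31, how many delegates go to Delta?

10

Standard divisor 2325/31 ≈ 75; standard quotas: Alpha 5.173, Beta 10.760, Gamma 4.640, Delta 10.427.
Rounding to the nearest integer gives Alpha 5, Beta 11, Gamma 5, Delta 10 — total 31, matching the house size, so no adjustment is needed.
Delta receives 10.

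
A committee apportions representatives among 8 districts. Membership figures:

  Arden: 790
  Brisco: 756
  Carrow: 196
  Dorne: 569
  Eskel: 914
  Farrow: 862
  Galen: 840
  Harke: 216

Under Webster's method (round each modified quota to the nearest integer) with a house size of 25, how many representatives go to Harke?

Standard divisor 5143/25 ≈ 205.72; standard quotas: Arden 3.840, Brisco 3.675, Carrow 0.953, Dorne 2.766, Eskel 4.443, Farrow 4.190, Galen 4.083, Harke 1.050.
Rounding to the nearest integer gives Arden 4, Brisco 4, Carrow 1, Dorne 3, Eskel 4, Farrow 4, Galen 4, Harke 1 — total 25, matching the house size, so no adjustment is needed.
Harke receives 1.

1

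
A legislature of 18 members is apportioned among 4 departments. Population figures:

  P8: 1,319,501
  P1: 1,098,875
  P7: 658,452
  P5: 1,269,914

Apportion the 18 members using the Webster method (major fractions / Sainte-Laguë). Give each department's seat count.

Standard divisor 4346742/18 ≈ 241485.667; standard quotas: P8 5.464, P1 4.550, P7 2.727, P5 5.259.
Rounding to the nearest integer gives P8 5, P1 5, P7 3, P5 5 — total 18, matching the house size, so no adjustment is needed.

P8=5, P1=5, P7=3, P5=5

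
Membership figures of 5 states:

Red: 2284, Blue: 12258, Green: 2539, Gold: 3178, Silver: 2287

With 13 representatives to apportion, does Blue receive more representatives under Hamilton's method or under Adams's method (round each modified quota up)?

Hamilton

Hamilton: Red 1, Blue 7, Green 2, Gold 2, Silver 1.
Adams: Red 1, Blue 6, Green 2, Gold 2, Silver 2.
Blue gets 7 under Hamilton and 6 under Adams.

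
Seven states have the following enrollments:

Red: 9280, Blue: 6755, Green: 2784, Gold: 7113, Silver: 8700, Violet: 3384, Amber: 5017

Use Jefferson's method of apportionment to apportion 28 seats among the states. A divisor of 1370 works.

With modified divisor 1370: modified quotas Red 6.774, Blue 4.931, Green 2.032, Gold 5.192, Silver 6.350, Violet 2.470, Amber 3.662.
Rounding down: Red 6, Blue 4, Green 2, Gold 5, Silver 6, Violet 2, Amber 3 (total 28).

Red 6, Blue 4, Green 2, Gold 5, Silver 6, Violet 2, Amber 3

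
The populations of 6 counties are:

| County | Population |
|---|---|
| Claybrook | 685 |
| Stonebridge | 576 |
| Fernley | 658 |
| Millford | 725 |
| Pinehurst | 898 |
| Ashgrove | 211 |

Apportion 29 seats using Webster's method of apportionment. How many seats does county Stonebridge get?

4

Standard divisor 3753/29 ≈ 129.414; standard quotas: Claybrook 5.293, Stonebridge 4.451, Fernley 5.084, Millford 5.602, Pinehurst 6.939, Ashgrove 1.630.
Rounding to the nearest integer gives Claybrook 5, Stonebridge 4, Fernley 5, Millford 6, Pinehurst 7, Ashgrove 2 — total 29, matching the house size, so no adjustment is needed.
Stonebridge receives 4.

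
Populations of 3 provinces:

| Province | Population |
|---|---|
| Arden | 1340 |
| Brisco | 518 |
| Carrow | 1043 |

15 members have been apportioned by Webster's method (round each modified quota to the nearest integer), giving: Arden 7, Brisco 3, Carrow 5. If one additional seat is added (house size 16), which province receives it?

Carrow

Priority for the next seat is population ÷ (current seats + 0.5).
Priorities: Arden 178.667, Brisco 148.000, Carrow 189.636.
Highest priority: Carrow.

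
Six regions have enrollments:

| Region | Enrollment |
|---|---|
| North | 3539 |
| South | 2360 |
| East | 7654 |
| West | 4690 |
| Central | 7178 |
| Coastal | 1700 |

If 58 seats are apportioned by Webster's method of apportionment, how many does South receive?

Standard divisor 27121/58 ≈ 467.603; standard quotas: North 7.568, South 5.047, East 16.369, West 10.030, Central 15.351, Coastal 3.636.
Rounding to the nearest integer gives North 8, South 5, East 16, West 10, Central 15, Coastal 4 — total 58, matching the house size, so no adjustment is needed.
South receives 5.

5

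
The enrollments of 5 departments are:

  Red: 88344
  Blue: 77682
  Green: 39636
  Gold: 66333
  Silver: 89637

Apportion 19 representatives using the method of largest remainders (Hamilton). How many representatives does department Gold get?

3

Standard divisor: 361632 ÷ 19 ≈ 19033.263.
Standard quotas: Red 4.6416, Blue 4.0814, Green 2.0825, Gold 3.4851, Silver 4.7095.
Lower quotas: Red 4, Blue 4, Green 2, Gold 3, Silver 4 (sum 17, leaving 2 seats).
Remainders in descending order: Silver 0.7095, Red 0.6416, Gold 0.4851, Green 0.0825, Blue 0.0814.
Largest remainders: Silver, Red receive the extra seats.
Gold receives 3.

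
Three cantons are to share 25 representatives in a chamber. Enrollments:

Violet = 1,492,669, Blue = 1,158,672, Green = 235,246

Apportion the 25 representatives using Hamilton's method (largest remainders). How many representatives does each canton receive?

Violet=13; Blue=10; Green=2

Standard divisor: 2886587 ÷ 25 ≈ 115463.48.
Standard quotas: Violet 12.9276, Blue 10.0350, Green 2.0374.
Lower quotas: Violet 12, Blue 10, Green 2 (sum 24, leaving 1 seat).
Remainders in descending order: Violet 0.9276, Green 0.0374, Blue 0.0350.
Largest remainder: Violet receives the extra seat.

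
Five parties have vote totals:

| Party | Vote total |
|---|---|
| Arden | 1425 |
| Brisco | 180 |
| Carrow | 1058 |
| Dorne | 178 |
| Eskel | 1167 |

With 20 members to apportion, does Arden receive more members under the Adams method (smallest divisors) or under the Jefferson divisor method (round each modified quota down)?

Jefferson

Adams: Arden 7, Brisco 1, Carrow 5, Dorne 1, Eskel 6.
Jefferson: Arden 8, Brisco 1, Carrow 5, Dorne 0, Eskel 6.
Arden gets 7 under Adams and 8 under Jefferson.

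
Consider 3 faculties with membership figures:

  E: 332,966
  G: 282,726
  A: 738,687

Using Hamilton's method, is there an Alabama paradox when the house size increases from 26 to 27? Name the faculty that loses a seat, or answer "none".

G

At 26 seats: E 6, G 6, A 14.
At 27 seats: E 7, G 5, A 15.
G drops from 6 to 5.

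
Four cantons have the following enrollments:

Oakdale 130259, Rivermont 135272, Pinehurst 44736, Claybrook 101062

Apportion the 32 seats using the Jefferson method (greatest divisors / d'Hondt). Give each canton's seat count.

Oakdale 10, Rivermont 11, Pinehurst 3, Claybrook 8

Standard divisor 411329/32 ≈ 12854.031; standard quotas: Oakdale 10.134, Rivermont 10.524, Pinehurst 3.480, Claybrook 7.862.
Rounding down gives 10, 10, 3, 7 = 30 seats, so the divisor must be adjusted.
With modified divisor 12100: modified quotas Oakdale 10.765, Rivermont 11.180, Pinehurst 3.697, Claybrook 8.352.
Rounding down: Oakdale 10, Rivermont 11, Pinehurst 3, Claybrook 8 (total 32).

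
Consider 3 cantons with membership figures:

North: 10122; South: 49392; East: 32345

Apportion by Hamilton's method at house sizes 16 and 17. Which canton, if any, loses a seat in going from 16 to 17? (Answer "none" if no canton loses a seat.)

none

At 16 seats: North 2, South 8, East 6.
At 17 seats: North 2, South 9, East 6.
No canton's allocation decreased.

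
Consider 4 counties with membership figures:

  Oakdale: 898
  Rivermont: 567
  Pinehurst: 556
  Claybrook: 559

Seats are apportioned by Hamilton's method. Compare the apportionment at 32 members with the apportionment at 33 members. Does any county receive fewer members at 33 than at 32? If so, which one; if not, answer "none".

At 32 seats: Oakdale 11, Rivermont 7, Pinehurst 7, Claybrook 7.
At 33 seats: Oakdale 12, Rivermont 7, Pinehurst 7, Claybrook 7.
No county's allocation decreased.

none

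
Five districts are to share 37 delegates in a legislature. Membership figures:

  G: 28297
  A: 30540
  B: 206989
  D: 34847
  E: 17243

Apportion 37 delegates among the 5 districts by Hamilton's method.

G 3; A 4; B 24; D 4; E 2

The standard divisor is 317916/37 ≈ 8592.324.
Standard quotas: G 3.2933, A 3.5543, B 24.0900, D 4.0556, E 2.0068.
Lower quotas: G 3, A 3, B 24, D 4, E 2 (sum 36, leaving 1 seat).
Remainders in descending order: A 0.5543, G 0.2933, B 0.0900, D 0.0556, E 0.0068.
The surplus seat goes to A.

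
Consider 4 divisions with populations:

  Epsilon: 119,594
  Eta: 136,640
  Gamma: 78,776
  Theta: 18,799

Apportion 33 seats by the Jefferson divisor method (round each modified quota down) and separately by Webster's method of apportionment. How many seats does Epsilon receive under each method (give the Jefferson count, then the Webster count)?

12 and 11

Jefferson: Epsilon 12, Eta 13, Gamma 7, Theta 1.
Webster: Epsilon 11, Eta 13, Gamma 7, Theta 2.
Epsilon gets 12 under Jefferson and 11 under Webster.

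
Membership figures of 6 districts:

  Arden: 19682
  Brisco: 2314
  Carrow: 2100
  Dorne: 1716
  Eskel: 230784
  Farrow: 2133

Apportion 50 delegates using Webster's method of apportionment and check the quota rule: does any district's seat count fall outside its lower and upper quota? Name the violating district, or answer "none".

Eskel

Standard quotas: Arden 3.804, Brisco 0.447, Carrow 0.406, Dorne 0.332, Eskel 44.600, Farrow 0.412.
Webster allocation: Arden 4, Brisco 0, Carrow 0, Dorne 0, Eskel 46, Farrow 0.
Eskel has quota 44.600 (lower 44, upper 45) but receives 46 — outside the quota interval.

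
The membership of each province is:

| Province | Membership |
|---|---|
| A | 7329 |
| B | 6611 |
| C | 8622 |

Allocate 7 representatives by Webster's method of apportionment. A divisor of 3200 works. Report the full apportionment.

A: 2; B: 2; C: 3

With modified divisor 3200: modified quotas A 2.290, B 2.066, C 2.694.
Rounding to the nearest integer: A 2, B 2, C 3 (total 7).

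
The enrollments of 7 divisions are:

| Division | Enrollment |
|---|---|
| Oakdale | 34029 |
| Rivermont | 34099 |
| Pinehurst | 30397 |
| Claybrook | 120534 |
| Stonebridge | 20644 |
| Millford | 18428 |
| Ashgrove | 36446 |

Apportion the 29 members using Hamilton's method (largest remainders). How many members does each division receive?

The standard divisor is 294577/29 ≈ 10157.828.
Standard quotas: Oakdale 3.3500, Rivermont 3.3569, Pinehurst 2.9925, Claybrook 11.8661, Stonebridge 2.0323, Millford 1.8142, Ashgrove 3.5880.
Lower quotas: Oakdale 3, Rivermont 3, Pinehurst 2, Claybrook 11, Stonebridge 2, Millford 1, Ashgrove 3 (sum 25, leaving 4 seats).
Remainders in descending order: Pinehurst 0.9925, Claybrook 0.8661, Millford 0.8142, Ashgrove 0.5880, Rivermont 0.3569, Oakdale 0.3500, Stonebridge 0.0323.
Largest remainders: Pinehurst, Claybrook, Millford, Ashgrove receive the extra seats.

Oakdale 3, Rivermont 3, Pinehurst 3, Claybrook 12, Stonebridge 2, Millford 2, Ashgrove 4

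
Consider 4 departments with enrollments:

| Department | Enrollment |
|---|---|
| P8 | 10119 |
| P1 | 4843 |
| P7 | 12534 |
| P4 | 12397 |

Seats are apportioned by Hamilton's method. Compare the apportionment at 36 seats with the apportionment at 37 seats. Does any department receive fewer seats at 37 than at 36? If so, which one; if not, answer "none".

P1

At 36 seats: P8 9, P1 5, P7 11, P4 11.
At 37 seats: P8 9, P1 4, P7 12, P4 12.
P1 drops from 5 to 4.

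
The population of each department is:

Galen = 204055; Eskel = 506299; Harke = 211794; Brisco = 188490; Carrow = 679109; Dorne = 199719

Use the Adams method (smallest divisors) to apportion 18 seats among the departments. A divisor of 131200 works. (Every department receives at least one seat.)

With modified divisor 131200: modified quotas Galen 1.555, Eskel 3.859, Harke 1.614, Brisco 1.437, Carrow 5.176, Dorne 1.522.
Rounding up: Galen 2, Eskel 4, Harke 2, Brisco 2, Carrow 6, Dorne 2 (total 18).

Galen 2; Eskel 4; Harke 2; Brisco 2; Carrow 6; Dorne 2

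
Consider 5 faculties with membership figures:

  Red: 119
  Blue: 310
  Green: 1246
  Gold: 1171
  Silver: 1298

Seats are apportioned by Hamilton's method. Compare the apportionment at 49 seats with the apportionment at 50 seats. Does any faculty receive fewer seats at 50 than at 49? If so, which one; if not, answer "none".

At 49 seats: Red 1, Blue 4, Green 15, Gold 14, Silver 15.
At 50 seats: Red 1, Blue 4, Green 15, Gold 14, Silver 16.
No faculty's allocation decreased.

none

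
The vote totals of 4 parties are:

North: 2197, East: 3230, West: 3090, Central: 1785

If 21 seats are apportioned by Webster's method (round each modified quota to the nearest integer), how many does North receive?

4

Standard divisor 10302/21 ≈ 490.571; standard quotas: North 4.478, East 6.584, West 6.299, Central 3.639.
Rounding to the nearest integer gives North 4, East 7, West 6, Central 4 — total 21, matching the house size, so no adjustment is needed.
North receives 4.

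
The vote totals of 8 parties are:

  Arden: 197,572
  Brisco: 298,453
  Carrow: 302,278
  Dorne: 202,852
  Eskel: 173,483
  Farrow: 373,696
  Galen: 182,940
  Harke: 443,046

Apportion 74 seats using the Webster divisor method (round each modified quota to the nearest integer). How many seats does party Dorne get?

Standard divisor 2174320/74 ≈ 29382.703; standard quotas: Arden 6.724, Brisco 10.157, Carrow 10.288, Dorne 6.904, Eskel 5.904, Farrow 12.718, Galen 6.226, Harke 15.078.
Rounding to the nearest integer gives Arden 7, Brisco 10, Carrow 10, Dorne 7, Eskel 6, Farrow 13, Galen 6, Harke 15 — total 74, matching the house size, so no adjustment is needed.
Dorne receives 7.

7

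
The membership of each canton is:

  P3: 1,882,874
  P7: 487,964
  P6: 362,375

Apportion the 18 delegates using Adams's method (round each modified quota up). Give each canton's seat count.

P3: 12; P7: 3; P6: 3

Standard divisor 2733213/18 ≈ 151845.167; standard quotas: P3 12.400, P7 3.214, P6 2.386.
Rounding up gives 13, 4, 3 = 20 seats, so the divisor must be adjusted.
With modified divisor 166900: modified quotas P3 11.281, P7 2.924, P6 2.171.
Rounding up: P3 12, P7 3, P6 3 (total 18).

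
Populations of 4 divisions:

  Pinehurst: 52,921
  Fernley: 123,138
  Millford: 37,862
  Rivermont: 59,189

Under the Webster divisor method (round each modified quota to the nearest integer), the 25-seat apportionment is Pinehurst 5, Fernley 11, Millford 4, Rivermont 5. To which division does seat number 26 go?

Priority for the next seat is population ÷ (current seats + 0.5).
Priorities: Pinehurst 9622.000, Fernley 10707.652, Millford 8413.778, Rivermont 10761.636.
Highest priority: Rivermont.

Rivermont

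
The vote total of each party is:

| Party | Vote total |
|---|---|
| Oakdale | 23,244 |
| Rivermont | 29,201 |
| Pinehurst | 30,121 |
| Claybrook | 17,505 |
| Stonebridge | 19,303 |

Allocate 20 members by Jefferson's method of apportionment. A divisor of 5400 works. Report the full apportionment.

With modified divisor 5400: modified quotas Oakdale 4.304, Rivermont 5.408, Pinehurst 5.578, Claybrook 3.242, Stonebridge 3.575.
Rounding down: Oakdale 4, Rivermont 5, Pinehurst 5, Claybrook 3, Stonebridge 3 (total 20).

Oakdale 4, Rivermont 5, Pinehurst 5, Claybrook 3, Stonebridge 3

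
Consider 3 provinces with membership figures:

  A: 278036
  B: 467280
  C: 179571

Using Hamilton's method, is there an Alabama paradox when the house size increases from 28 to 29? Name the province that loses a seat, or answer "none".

C

At 28 seats: A 8, B 14, C 6.
At 29 seats: A 9, B 15, C 5.
C drops from 6 to 5.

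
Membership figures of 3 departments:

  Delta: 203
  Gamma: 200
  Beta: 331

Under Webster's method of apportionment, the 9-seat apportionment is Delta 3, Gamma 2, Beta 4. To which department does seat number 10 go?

Priority for the next seat is population ÷ (current seats + 0.5).
Priorities: Delta 58.000, Gamma 80.000, Beta 73.556.
Highest priority: Gamma.

Gamma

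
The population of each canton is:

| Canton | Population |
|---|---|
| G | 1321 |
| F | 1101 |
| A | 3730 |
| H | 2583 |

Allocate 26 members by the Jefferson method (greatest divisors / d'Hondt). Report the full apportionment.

G: 4, F: 3, A: 11, H: 8

Standard divisor 8735/26 ≈ 335.962; standard quotas: G 3.932, F 3.277, A 11.102, H 7.688.
Rounding down gives 3, 3, 11, 7 = 24 seats, so the divisor must be adjusted.
With modified divisor 320: modified quotas G 4.128, F 3.441, A 11.656, H 8.072.
Rounding down: G 4, F 3, A 11, H 8 (total 26).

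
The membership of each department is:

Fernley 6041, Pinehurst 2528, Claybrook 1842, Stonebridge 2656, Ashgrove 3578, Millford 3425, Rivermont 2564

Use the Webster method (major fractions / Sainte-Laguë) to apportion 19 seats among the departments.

Standard divisor 22634/19 ≈ 1191.263; standard quotas: Fernley 5.071, Pinehurst 2.122, Claybrook 1.546, Stonebridge 2.230, Ashgrove 3.004, Millford 2.875, Rivermont 2.152.
Rounding to the nearest integer gives Fernley 5, Pinehurst 2, Claybrook 2, Stonebridge 2, Ashgrove 3, Millford 3, Rivermont 2 — total 19, matching the house size, so no adjustment is needed.

Fernley=5; Pinehurst=2; Claybrook=2; Stonebridge=2; Ashgrove=3; Millford=3; Rivermont=2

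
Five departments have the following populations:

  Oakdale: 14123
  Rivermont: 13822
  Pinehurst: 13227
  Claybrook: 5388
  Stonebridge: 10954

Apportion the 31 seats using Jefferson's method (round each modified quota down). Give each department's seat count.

Standard divisor 57514/31 ≈ 1855.29; standard quotas: Oakdale 7.612, Rivermont 7.450, Pinehurst 7.129, Claybrook 2.904, Stonebridge 5.904.
Rounding down gives 7, 7, 7, 2, 5 = 28 seats, so the divisor must be adjusted.
With modified divisor 1750: modified quotas Oakdale 8.070, Rivermont 7.898, Pinehurst 7.558, Claybrook 3.079, Stonebridge 6.259.
Rounding down: Oakdale 8, Rivermont 7, Pinehurst 7, Claybrook 3, Stonebridge 6 (total 31).

Oakdale=8; Rivermont=7; Pinehurst=7; Claybrook=3; Stonebridge=6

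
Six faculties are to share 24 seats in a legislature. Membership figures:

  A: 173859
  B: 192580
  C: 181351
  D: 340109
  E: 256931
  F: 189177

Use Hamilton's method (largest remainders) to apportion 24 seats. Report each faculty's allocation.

A=3; B=4; C=3; D=6; E=5; F=3

Standard divisor: 1334007 ÷ 24 ≈ 55583.625.
Standard quotas: A 3.1279, B 3.4647, C 3.2627, D 6.1189, E 4.6224, F 3.4035.
Lower quotas: A 3, B 3, C 3, D 6, E 4, F 3 (sum 22, leaving 2 seats).
Remainders in descending order: E 0.6224, B 0.4647, F 0.4035, C 0.2627, A 0.1279, D 0.1189.
Largest remainders: E, B receive the extra seats.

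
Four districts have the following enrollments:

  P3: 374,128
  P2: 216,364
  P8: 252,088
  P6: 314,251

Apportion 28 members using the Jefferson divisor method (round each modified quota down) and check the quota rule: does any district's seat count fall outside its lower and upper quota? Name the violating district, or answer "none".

none

Standard quotas: P3 9.055, P2 5.237, P8 6.102, P6 7.606.
Jefferson allocation: P3 9, P2 5, P8 6, P6 8.
Every allocation lies between the lower and upper quota.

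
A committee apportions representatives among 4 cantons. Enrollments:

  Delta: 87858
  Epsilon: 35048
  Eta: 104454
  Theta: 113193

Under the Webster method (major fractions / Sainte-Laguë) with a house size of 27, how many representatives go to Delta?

7

Standard divisor 340553/27 ≈ 12613.074; standard quotas: Delta 6.966, Epsilon 2.779, Eta 8.281, Theta 8.974.
Rounding to the nearest integer gives Delta 7, Epsilon 3, Eta 8, Theta 9 — total 27, matching the house size, so no adjustment is needed.
Delta receives 7.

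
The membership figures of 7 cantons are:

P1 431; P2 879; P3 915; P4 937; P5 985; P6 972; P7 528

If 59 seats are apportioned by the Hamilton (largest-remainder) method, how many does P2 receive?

9

Standard divisor: 5647 ÷ 59 ≈ 95.712.
Standard quotas: P1 4.503, P2 9.184, P3 9.560, P4 9.790, P5 10.291, P6 10.155, P7 5.517.
Lower quotas: P1 4, P2 9, P3 9, P4 9, P5 10, P6 10, P7 5 (sum 56, leaving 3 seats).
Remainders in descending order: P4 0.790, P3 0.560, P7 0.517, P1 0.503, P5 0.291, P2 0.184, P6 0.155.
The surplus seats go to P4, P3, P7.
P2 receives 9.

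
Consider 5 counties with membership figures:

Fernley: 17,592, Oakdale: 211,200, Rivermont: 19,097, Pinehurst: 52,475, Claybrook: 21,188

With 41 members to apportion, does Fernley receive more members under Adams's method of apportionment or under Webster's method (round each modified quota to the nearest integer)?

Adams: Fernley 3, Oakdale 25, Rivermont 3, Pinehurst 7, Claybrook 3.
Webster: Fernley 2, Oakdale 27, Rivermont 2, Pinehurst 7, Claybrook 3.
Fernley gets 3 under Adams and 2 under Webster.

Adams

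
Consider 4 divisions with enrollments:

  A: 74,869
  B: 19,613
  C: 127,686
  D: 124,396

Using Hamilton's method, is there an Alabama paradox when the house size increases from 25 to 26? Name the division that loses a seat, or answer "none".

B

At 25 seats: A 5, B 2, C 9, D 9.
At 26 seats: A 6, B 1, C 10, D 9.
B drops from 2 to 1.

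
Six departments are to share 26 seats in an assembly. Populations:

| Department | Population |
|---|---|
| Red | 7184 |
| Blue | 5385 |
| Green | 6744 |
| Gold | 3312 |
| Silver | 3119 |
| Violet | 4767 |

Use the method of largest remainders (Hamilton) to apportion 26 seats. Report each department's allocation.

Red 6, Blue 4, Green 6, Gold 3, Silver 3, Violet 4

Total 30511; standard divisor 30511/26 ≈ 1173.5.
Standard quotas: Red 6.1219, Blue 4.5888, Green 5.7469, Gold 2.8223, Silver 2.6579, Violet 4.0622.
Lower quotas: Red 6, Blue 4, Green 5, Gold 2, Silver 2, Violet 4 (sum 23, leaving 3 seats).
Remainders in descending order: Gold 0.8223, Green 0.7469, Silver 0.6579, Blue 0.5888, Red 0.1219, Violet 0.0622.
The surplus seats go to Gold, Green, Silver.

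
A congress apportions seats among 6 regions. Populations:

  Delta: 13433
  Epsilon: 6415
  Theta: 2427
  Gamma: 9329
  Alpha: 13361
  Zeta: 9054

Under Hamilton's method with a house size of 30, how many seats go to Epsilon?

Total 54019; standard divisor 54019/30 ≈ 1800.633.
Standard quotas: Delta 7.4602, Epsilon 3.5626, Theta 1.3479, Gamma 5.1810, Alpha 7.4202, Zeta 5.0282.
Lower quotas: Delta 7, Epsilon 3, Theta 1, Gamma 5, Alpha 7, Zeta 5 (sum 28, leaving 2 seats).
Remainders in descending order: Epsilon 0.5626, Delta 0.4602, Alpha 0.4202, Theta 0.3479, Gamma 0.1810, Zeta 0.0282.
Largest remainders: Epsilon, Delta receive the extra seats.
Epsilon receives 4.

4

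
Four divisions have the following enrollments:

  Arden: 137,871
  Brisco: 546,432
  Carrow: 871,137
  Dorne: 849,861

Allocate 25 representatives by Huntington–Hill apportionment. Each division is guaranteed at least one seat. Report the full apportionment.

Arden 1, Brisco 6, Carrow 9, Dorne 9

With divisor 98627: modified quotas Arden 1.398, Brisco 5.540, Carrow 8.833, Dorne 8.617.
Geometric-mean thresholds: Arden √(1·2)=1.414, Brisco √(5·6)=5.477, Carrow √(8·9)=8.485, Dorne √(8·9)=8.485.
Each quota rounded against its threshold gives Arden 1, Brisco 6, Carrow 9, Dorne 9 (total 25).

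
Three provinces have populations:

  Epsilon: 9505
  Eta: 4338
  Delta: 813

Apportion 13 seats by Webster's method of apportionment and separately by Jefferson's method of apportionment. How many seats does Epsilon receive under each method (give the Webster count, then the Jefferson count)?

Webster: Epsilon 8, Eta 4, Delta 1.
Jefferson: Epsilon 9, Eta 4, Delta 0.
Epsilon gets 8 under Webster and 9 under Jefferson.

8 and 9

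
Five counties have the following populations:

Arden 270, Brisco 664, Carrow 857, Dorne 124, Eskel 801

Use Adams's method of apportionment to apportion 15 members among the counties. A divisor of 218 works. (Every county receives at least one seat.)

With modified divisor 218: modified quotas Arden 1.239, Brisco 3.046, Carrow 3.931, Dorne 0.569, Eskel 3.674.
Rounding up: Arden 2, Brisco 4, Carrow 4, Dorne 1, Eskel 4 (total 15).

Arden=2, Brisco=4, Carrow=4, Dorne=1, Eskel=4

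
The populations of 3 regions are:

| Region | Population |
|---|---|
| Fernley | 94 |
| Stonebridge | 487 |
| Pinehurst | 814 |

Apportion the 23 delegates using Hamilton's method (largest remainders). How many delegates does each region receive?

Total 1395; standard divisor 1395/23 ≈ 60.652.
Standard quotas: Fernley 1.550, Stonebridge 8.029, Pinehurst 13.421.
Lower quotas: Fernley 1, Stonebridge 8, Pinehurst 13 (sum 22, leaving 1 seat).
Remainders in descending order: Fernley 0.550, Pinehurst 0.421, Stonebridge 0.029.
Largest remainder: Fernley receives the extra seat.

Fernley 2, Stonebridge 8, Pinehurst 13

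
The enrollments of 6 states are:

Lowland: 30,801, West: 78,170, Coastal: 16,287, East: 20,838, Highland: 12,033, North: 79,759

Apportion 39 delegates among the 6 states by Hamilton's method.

Lowland: 5, West: 13, Coastal: 3, East: 3, Highland: 2, North: 13

Total 237888; standard divisor 237888/39 ≈ 6099.692.
Standard quotas: Lowland 5.0496, West 12.8154, Coastal 2.6701, East 3.4162, Highland 1.9727, North 13.0759.
Lower quotas: Lowland 5, West 12, Coastal 2, East 3, Highland 1, North 13 (sum 36, leaving 3 seats).
Remainders in descending order: Highland 0.9727, West 0.8154, Coastal 0.6701, East 0.4162, North 0.0759, Lowland 0.0496.
The surplus seats go to Highland, West, Coastal.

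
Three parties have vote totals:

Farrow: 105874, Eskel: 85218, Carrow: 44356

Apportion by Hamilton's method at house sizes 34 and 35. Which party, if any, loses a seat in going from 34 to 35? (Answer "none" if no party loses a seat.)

At 34 seats: Farrow 15, Eskel 12, Carrow 7.
At 35 seats: Farrow 16, Eskel 13, Carrow 6.
Carrow drops from 7 to 6.

Carrow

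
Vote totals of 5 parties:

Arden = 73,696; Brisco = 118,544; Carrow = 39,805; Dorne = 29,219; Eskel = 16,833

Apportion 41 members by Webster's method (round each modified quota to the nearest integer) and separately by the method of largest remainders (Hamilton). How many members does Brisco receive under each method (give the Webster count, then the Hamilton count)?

18 and 17

Webster: Arden 11, Brisco 18, Carrow 6, Dorne 4, Eskel 2.
Hamilton: Arden 11, Brisco 17, Carrow 6, Dorne 4, Eskel 3.
Brisco gets 18 under Webster and 17 under Hamilton.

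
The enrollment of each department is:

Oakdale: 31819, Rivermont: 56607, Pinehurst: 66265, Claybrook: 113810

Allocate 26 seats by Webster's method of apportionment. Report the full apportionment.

Oakdale 3; Rivermont 6; Pinehurst 6; Claybrook 11

Standard divisor 268501/26 ≈ 10326.962; standard quotas: Oakdale 3.081, Rivermont 5.481, Pinehurst 6.417, Claybrook 11.021.
Rounding to the nearest integer gives 3, 5, 6, 11 = 25 seats, so the divisor must be adjusted.
With modified divisor 10240: modified quotas Oakdale 3.107, Rivermont 5.528, Pinehurst 6.471, Claybrook 11.114.
Rounding to the nearest integer: Oakdale 3, Rivermont 6, Pinehurst 6, Claybrook 11 (total 26).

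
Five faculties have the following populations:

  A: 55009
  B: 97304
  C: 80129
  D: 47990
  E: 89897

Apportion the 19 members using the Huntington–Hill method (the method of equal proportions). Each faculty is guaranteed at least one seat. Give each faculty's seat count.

With divisor 19847: modified quotas A 2.772, B 4.903, C 4.037, D 2.418, E 4.530.
Geometric-mean thresholds: A √(2·3)=2.449, B √(4·5)=4.472, C √(4·5)=4.472, D √(2·3)=2.449, E √(4·5)=4.472.
Each quota rounded against its threshold gives A 3, B 5, C 4, D 2, E 5 (total 19).

A: 3, B: 5, C: 4, D: 2, E: 5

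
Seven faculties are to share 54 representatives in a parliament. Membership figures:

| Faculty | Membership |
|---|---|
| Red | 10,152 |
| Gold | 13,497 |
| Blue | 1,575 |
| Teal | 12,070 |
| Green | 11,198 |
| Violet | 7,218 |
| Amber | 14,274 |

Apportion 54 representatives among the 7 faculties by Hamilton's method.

The standard divisor is 69984/54 = 1296.
Standard quotas: Red 7.8333, Gold 10.4144, Blue 1.2153, Teal 9.3133, Green 8.6404, Violet 5.5694, Amber 11.0139.
Lower quotas: Red 7, Gold 10, Blue 1, Teal 9, Green 8, Violet 5, Amber 11 (sum 51, leaving 3 seats).
Remainders in descending order: Red 0.8333, Green 0.6404, Violet 0.5694, Gold 0.4144, Teal 0.3133, Blue 0.2153, Amber 0.0139.
The surplus seats go to Red, Green, Violet.

Red: 8, Gold: 10, Blue: 1, Teal: 9, Green: 9, Violet: 6, Amber: 11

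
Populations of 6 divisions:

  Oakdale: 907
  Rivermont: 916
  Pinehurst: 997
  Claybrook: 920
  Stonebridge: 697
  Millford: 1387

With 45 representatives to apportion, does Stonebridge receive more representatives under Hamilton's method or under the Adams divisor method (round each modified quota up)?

Adams

Hamilton: Oakdale 7, Rivermont 7, Pinehurst 8, Claybrook 7, Stonebridge 5, Millford 11.
Adams: Oakdale 7, Rivermont 7, Pinehurst 8, Claybrook 7, Stonebridge 6, Millford 10.
Stonebridge gets 5 under Hamilton and 6 under Adams.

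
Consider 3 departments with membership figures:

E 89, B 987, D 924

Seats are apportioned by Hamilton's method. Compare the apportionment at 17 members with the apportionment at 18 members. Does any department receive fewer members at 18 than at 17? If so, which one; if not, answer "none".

none

At 17 seats: E 1, B 8, D 8.
At 18 seats: E 1, B 9, D 8.
No department's allocation decreased.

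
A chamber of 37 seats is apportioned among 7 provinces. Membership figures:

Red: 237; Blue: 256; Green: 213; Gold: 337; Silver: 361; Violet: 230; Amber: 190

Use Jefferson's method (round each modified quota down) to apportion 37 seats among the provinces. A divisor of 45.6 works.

Red 5, Blue 5, Green 4, Gold 7, Silver 7, Violet 5, Amber 4

With modified divisor 45.6: modified quotas Red 5.197, Blue 5.614, Green 4.671, Gold 7.390, Silver 7.917, Violet 5.044, Amber 4.167.
Rounding down: Red 5, Blue 5, Green 4, Gold 7, Silver 7, Violet 5, Amber 4 (total 37).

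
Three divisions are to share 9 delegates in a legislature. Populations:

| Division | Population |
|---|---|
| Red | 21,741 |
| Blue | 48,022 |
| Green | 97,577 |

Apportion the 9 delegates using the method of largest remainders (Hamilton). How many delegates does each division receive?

Red 1, Blue 3, Green 5

The standard divisor is 167340/9 ≈ 18593.333.
Standard quotas: Red 1.1693, Blue 2.5828, Green 5.2480.
Lower quotas: Red 1, Blue 2, Green 5 (sum 8, leaving 1 seat).
Remainders in descending order: Blue 0.5828, Green 0.2480, Red 0.1693.
Largest remainder: Blue receives the extra seat.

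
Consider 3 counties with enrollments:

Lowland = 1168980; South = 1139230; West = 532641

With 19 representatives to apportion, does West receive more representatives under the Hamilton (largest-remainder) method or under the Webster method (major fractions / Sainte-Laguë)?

Hamilton: Lowland 8, South 8, West 3.
Webster: Lowland 8, South 7, West 4.
West gets 3 under Hamilton and 4 under Webster.

Webster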